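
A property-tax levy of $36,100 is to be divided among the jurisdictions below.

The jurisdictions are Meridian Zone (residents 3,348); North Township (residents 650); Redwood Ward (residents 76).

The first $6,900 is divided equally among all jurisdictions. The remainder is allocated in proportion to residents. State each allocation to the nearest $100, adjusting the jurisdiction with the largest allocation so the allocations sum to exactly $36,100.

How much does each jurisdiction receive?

$6,900 shared equally gives $2,300 per jurisdiction.
Remainder $29,200 by residents (total 4,074): Meridian Zone 23,996.47 → $24,000; North Township 4,658.81 → $4,700; Redwood Ward 544.72 → $500.
Totals: Meridian Zone $2,300 + $24,000 = $26,300; North Township $2,300 + $4,700 = $7,000; Redwood Ward $2,300 + $500 = $2,800.

Meridian Zone: $26,300; North Township: $7,000; Redwood Ward: $2,800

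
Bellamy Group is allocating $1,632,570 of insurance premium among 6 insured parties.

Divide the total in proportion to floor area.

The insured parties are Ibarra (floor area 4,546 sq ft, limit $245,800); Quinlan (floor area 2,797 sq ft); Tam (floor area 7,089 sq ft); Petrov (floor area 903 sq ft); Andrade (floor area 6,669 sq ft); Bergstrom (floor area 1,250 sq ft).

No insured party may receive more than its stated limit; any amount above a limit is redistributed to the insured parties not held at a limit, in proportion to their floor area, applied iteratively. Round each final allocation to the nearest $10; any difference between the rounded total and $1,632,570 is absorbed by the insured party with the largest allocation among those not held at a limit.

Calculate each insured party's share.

Ibarra: $245,800 | Quinlan: $207,330 | Tam: $525,490 | Petrov: $66,940 | Andrade: $494,350 | Bergstrom: $92,660

Floor area total: 23,254.
Unconstrained shares: Ibarra 319,156.41; Quinlan 196,366.14; Tam 497,690.24; Petrov 63,396.01; Andrade 468,203.72; Bergstrom 87,757.48.
Cap binds for Ibarra ($245,800); remaining pool $1,386,770 reallocated over remaining floor area 18,708.
Shares after redistribution: Quinlan 207,333.53 → $207,330; Tam 525,487.09 → $525,490; Petrov 66,936.78 → $66,940; Andrade 494,353.71 → $494,350; Bergstrom 92,658.89 → $92,660.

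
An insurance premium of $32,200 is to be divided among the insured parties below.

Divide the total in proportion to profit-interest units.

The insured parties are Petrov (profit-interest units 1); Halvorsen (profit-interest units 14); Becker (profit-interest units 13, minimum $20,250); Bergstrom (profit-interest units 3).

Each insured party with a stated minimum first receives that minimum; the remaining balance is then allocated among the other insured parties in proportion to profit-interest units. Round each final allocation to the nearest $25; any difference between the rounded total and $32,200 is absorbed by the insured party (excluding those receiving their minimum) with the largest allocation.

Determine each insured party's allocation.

Fund the minimums — Becker $20,250. Residual $11,950.
Residual split over remaining profit-interest units 18: Petrov 663.89 → $675; Halvorsen 9,294.44 → $9,300; Bergstrom 1,991.67 → $2,000.
Rounding difference −$25 applied to Halvorsen → $9,275.

Petrov: $675; Halvorsen: $9,275; Becker: $20,250; Bergstrom: $2,000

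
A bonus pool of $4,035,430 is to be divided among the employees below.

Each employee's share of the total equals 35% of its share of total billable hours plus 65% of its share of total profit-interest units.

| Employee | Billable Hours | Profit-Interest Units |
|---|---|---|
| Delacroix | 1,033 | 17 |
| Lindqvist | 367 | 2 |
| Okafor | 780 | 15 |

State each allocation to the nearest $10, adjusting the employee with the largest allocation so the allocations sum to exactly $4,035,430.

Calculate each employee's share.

Totals — billable hours 2,180, profit-interest units 34.
Blended shares (35% billable hours + 65% profit-interest units): Delacroix 0.4908; Lindqvist 0.0972; Okafor 0.4120.
Unrounded shares: Delacroix 1,980,785.26; Lindqvist 392,071.53; Okafor 1,662,573.20.
At nearest $10: Delacroix $1,980,790; Lindqvist $392,070; Okafor $1,662,570. Sum = $4,035,430.
No rounding difference to absorb.

Delacroix: $1,980,790; Lindqvist: $392,070; Okafor: $1,662,570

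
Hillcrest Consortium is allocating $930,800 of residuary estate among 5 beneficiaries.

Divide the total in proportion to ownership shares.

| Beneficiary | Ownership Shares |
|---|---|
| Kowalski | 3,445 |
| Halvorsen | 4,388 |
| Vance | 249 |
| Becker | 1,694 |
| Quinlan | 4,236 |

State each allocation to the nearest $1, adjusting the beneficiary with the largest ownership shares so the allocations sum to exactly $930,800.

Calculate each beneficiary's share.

Kowalski: $228,847; Halvorsen: $291,490; Vance: $16,541; Becker: $112,530; Quinlan: $281,392

Total ownership shares = 14,012.
Pro-rata amounts: Kowalski 3,445/14,012 × $930,800 = 228,847.13; Halvorsen 4,388/14,012 × $930,800 = 291,489.47; Vance 249/14,012 × $930,800 = 16,540.77; Becker 1,694/14,012 × $930,800 = 112,530.35; Quinlan 4,236/14,012 × $930,800 = 281,392.29.
After rounding ($1): Kowalski $228,847; Halvorsen $291,489; Vance $16,541; Becker $112,530; Quinlan $281,392. Sum = $930,799.
Difference $930,800 − $930,799 = +$1 applied to largest ownership shares (Halvorsen): Halvorsen becomes $291,490.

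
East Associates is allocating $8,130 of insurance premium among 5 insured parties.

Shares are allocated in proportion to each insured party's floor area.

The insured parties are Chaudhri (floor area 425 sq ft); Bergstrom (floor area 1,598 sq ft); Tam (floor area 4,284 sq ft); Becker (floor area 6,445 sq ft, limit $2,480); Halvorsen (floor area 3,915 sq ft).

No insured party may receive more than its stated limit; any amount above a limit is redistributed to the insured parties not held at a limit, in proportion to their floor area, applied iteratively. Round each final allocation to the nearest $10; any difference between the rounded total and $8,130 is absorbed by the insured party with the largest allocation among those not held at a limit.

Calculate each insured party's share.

Chaudhri: $230; Bergstrom: $880; Tam: $2,380; Becker: $2,480; Halvorsen: $2,160

Total floor area = 16,667.
Proportional shares (ignoring caps): Chaudhri 207.31; Bergstrom 779.49; Tam 2,089.69; Becker 3,143.81; Halvorsen 1,909.70.
Capped: Becker ($2,480); remaining pool $5,650 reallocated over remaining floor area 10,222.
Redistributed shares: Chaudhri 234.91 → $230; Bergstrom 883.26 → $880; Tam 2,367.89 → $2,370; Halvorsen 2,163.94 → $2,160.
Rounding difference +$10 applied to Tam → $2,380.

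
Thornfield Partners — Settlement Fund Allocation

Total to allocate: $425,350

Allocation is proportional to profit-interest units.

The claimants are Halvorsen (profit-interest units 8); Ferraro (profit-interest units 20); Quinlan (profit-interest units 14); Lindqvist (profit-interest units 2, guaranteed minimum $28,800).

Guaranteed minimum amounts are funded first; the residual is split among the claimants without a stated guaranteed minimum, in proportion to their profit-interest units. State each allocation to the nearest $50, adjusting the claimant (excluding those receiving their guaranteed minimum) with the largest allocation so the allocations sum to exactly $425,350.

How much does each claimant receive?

Fund the minimums — Lindqvist $28,800. Balance $396,550.
Balance split over remaining profit-interest units 42: Halvorsen 75,533.33 → $75,550; Ferraro 188,833.33 → $188,850; Quinlan 132,183.33 → $132,200.
Rounding difference −$50 applied to Ferraro → $188,800.

Halvorsen: $75,550; Ferraro: $188,800; Quinlan: $132,200; Lindqvist: $28,800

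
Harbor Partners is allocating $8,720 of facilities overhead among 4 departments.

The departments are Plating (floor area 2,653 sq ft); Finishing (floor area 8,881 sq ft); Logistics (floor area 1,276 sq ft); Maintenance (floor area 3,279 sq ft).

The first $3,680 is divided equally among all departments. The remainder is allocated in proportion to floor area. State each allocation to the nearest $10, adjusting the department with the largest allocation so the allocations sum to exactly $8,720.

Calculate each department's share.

Plating: $1,750; Finishing: $3,700; Logistics: $1,320; Maintenance: $1,950

First tranche $3,680 split equally: $920 each.
Remainder $5,040 by floor area (total 16,089): Plating 831.07 → $830; Finishing 2,782.04 → $2,780; Logistics 399.72 → $400; Maintenance 1,027.17 → $1,030.
Totals: Plating $920 + $830 = $1,750; Finishing $920 + $2,780 = $3,700; Logistics $920 + $400 = $1,320; Maintenance $920 + $1,030 = $1,950.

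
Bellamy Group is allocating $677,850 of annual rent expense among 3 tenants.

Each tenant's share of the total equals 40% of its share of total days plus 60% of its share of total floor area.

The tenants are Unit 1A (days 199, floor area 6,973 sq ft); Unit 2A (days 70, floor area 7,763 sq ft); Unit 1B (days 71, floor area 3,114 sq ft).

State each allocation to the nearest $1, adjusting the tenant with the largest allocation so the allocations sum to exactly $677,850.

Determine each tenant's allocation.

Unit 1A: $317,575 · Unit 2A: $232,702 · Unit 1B: $127,573

Days total 340; floor area total 17,850.
Composite weights (40% days + 60% floor area): Unit 1A 0.4685; Unit 2A 0.3433; Unit 1B 0.1882.
Proportional shares: Unit 1A 317,575.57; Unit 2A 232,701.92; Unit 1B 127,572.51.
After rounding ($1): Unit 1A $317,576; Unit 2A $232,702; Unit 1B $127,573. Sum = $677,851.
Difference $677,850 − $677,851 = −$1 applied to largest allocation (Unit 1A): Unit 1A becomes $317,575.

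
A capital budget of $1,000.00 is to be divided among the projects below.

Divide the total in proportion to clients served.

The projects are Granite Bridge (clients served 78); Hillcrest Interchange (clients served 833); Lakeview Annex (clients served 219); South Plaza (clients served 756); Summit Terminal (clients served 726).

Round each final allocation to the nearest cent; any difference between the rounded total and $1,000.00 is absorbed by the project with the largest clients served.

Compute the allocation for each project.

Granite Bridge: $29.86 | Hillcrest Interchange: $318.92 | Lakeview Annex: $83.84 | South Plaza: $289.43 | Summit Terminal: $277.95

Sum of clients served: 78 + 833 + 219 + 756 + 726 = 2,612.
Unrounded shares: Granite Bridge 29.8622; Hillcrest Interchange 318.9127; Lakeview Annex 83.8438; South Plaza 289.4334; Summit Terminal 277.9479.
After rounding (cent): Granite Bridge $29.86; Hillcrest Interchange $318.91; Lakeview Annex $83.84; South Plaza $289.43; Summit Terminal $277.95. Sum = $999.99.
Difference $1,000.00 − $999.99 = +$0.01 applied to largest clients served (Hillcrest Interchange): Hillcrest Interchange becomes $318.92.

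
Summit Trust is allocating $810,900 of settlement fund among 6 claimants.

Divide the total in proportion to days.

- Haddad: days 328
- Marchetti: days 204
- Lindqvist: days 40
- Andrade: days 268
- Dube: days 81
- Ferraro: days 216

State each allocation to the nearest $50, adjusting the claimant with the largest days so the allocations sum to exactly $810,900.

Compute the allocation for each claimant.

Haddad: $233,900; Marchetti: $145,500; Lindqvist: $28,550; Andrade: $191,150; Dube: $57,750; Ferraro: $154,050

Combined days = 1,137.
Unrounded shares: Haddad 328/1,137 × $810,900 = 233,927.18; Marchetti 204/1,137 × $810,900 = 145,491.29; Lindqvist 40/1,137 × $810,900 = 28,527.70; Andrade 268/1,137 × $810,900 = 191,135.62; Dube 81/1,137 × $810,900 = 57,768.60; Ferraro 216/1,137 × $810,900 = 154,049.60.
After rounding ($50): Haddad $233,950; Marchetti $145,500; Lindqvist $28,550; Andrade $191,150; Dube $57,750; Ferraro $154,050. Sum = $810,950.
Difference $810,900 − $810,950 = −$50 applied to largest days (Haddad): Haddad becomes $233,900.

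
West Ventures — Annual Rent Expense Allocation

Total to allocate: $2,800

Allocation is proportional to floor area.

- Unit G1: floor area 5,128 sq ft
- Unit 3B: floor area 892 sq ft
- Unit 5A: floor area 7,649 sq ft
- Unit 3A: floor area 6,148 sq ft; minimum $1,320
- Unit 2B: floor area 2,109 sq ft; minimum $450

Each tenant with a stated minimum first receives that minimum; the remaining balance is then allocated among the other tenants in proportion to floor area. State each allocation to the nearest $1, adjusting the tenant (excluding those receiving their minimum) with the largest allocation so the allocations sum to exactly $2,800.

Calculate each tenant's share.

Minimums first: Unit 3A $1,320; Unit 2B $450. Residual $1,030.
Residual split over remaining floor area 13,669: Unit G1 386.41 → $386; Unit 3B 67.21 → $67; Unit 5A 576.38 → $576.
Rounding difference +$1 applied to Unit 5A → $577.

Unit G1: $386 | Unit 3B: $67 | Unit 5A: $577 | Unit 3A: $1,320 | Unit 2B: $450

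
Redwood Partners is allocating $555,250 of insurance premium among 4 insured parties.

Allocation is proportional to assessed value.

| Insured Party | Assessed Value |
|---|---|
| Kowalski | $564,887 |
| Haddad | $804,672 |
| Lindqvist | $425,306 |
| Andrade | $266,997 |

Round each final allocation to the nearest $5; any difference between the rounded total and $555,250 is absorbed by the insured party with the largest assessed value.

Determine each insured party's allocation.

Kowalski: $152,120 | Haddad: $216,695 | Lindqvist: $114,535 | Andrade: $71,900

Sum of assessed value: 564,887 + 804,672 + 425,306 + 266,997 = 2,061,862.
Unrounded shares: Kowalski 152,121.48; Haddad 216,694.49; Lindqvist 114,532.96; Andrade 71,901.07.
Rounded to nearest $5: Kowalski $152,120; Haddad $216,695; Lindqvist $114,535; Andrade $71,900. Sum = $555,250.
No rounding difference to absorb.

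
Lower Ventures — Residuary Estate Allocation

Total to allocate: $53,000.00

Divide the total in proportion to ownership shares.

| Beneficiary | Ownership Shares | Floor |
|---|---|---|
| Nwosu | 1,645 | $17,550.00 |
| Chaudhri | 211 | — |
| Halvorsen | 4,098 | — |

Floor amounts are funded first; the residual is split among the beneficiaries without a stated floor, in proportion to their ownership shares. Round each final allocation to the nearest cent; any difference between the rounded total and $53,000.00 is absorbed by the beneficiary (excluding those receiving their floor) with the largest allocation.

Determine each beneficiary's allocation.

Nwosu: $17,550.00; Chaudhri: $1,735.89; Halvorsen: $33,714.11

Minimums first: Nwosu $17,550.00. Residual $35,450.00.
Residual split over remaining ownership shares 4,309: Chaudhri 1,735.8900 → $1,735.89; Halvorsen 33,714.1100 → $33,714.11.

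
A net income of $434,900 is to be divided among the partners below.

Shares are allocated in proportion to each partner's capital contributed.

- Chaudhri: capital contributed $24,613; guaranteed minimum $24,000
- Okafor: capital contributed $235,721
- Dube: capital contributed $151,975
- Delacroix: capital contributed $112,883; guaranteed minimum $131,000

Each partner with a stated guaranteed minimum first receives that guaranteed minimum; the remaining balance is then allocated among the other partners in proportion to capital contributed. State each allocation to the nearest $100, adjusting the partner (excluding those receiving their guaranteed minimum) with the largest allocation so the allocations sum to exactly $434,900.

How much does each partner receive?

Chaudhri: $24,000; Okafor: $170,200; Dube: $109,700; Delacroix: $131,000

Minimums first: Chaudhri $24,000; Delacroix $131,000. Remaining pool $279,900.
Remaining pool split over remaining capital contributed 387,696: Okafor 170,180.52 → $170,200; Dube 109,719.48 → $109,700.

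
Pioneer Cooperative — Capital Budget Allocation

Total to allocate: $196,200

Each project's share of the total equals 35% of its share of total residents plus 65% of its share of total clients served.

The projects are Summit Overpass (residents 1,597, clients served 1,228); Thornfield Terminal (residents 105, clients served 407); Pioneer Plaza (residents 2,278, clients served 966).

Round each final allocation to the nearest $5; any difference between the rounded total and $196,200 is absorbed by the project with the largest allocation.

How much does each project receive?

Summit Overpass: $87,765 · Thornfield Terminal: $21,765 · Pioneer Plaza: $86,670

Totals — residents 3,980, clients served 2,601.
Combined weights (35% residents + 65% clients served): Summit Overpass 0.4473; Thornfield Terminal 0.1109; Pioneer Plaza 0.4417.
Pro-rata amounts: Summit Overpass 87,764.51; Thornfield Terminal 21,767.32; Pioneer Plaza 86,668.17.
After rounding ($5): Summit Overpass $87,765; Thornfield Terminal $21,765; Pioneer Plaza $86,670. Sum = $196,200.
No rounding difference to absorb.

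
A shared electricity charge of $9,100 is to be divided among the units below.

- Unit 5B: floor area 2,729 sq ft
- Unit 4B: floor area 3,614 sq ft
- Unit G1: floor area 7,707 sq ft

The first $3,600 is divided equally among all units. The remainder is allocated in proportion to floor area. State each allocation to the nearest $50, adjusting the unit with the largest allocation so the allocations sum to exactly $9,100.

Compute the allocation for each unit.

$3,600 shared equally gives $1,200 per unit.
Remainder $5,500 by floor area (total 14,050): Unit 5B 1,068.29 → $1,050; Unit 4B 1,414.73 → $1,400; Unit G1 3,016.98 → $3,000.
Rounding difference +$50 on remainder applied to Unit G1.
Totals: Unit 5B $1,200 + $1,050 = $2,250; Unit 4B $1,200 + $1,400 = $2,600; Unit G1 $1,200 + $3,050 = $4,250.

Unit 5B: $2,250; Unit 4B: $2,600; Unit G1: $4,250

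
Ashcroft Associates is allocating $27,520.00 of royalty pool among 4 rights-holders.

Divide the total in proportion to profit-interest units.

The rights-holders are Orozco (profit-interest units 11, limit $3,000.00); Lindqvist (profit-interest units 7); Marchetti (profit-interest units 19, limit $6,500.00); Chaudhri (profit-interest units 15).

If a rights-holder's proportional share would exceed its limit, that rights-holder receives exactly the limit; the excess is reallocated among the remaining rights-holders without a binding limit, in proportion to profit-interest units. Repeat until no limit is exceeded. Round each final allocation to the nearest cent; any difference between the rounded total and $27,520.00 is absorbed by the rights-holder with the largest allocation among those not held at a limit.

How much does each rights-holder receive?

Orozco: $3,000.00 · Lindqvist: $5,733.64 · Marchetti: $6,500.00 · Chaudhri: $12,286.36

Combined profit-interest units = 52.
Unconstrained shares: Orozco 5,821.5385; Lindqvist 3,704.6154; Marchetti 10,055.3846; Chaudhri 7,938.4615.
Cap binds for Orozco ($3,000.00), Marchetti ($6,500.00); remaining pool $18,020.00 reallocated over remaining profit-interest units 22.
Redistributed shares: Lindqvist 5,733.6364 → $5,733.64; Chaudhri 12,286.3636 → $12,286.36.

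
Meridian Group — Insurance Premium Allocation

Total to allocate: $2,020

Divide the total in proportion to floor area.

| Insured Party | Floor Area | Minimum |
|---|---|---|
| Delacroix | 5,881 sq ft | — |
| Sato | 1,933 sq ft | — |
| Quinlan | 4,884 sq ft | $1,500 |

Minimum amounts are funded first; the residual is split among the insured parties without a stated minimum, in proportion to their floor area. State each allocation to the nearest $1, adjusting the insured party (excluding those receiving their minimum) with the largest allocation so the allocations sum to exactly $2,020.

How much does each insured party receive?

Fund the minimums — Quinlan $1,500. Balance $520.
Balance split over remaining floor area 7,814: Delacroix 391.36 → $391; Sato 128.64 → $129.

Delacroix: $391 · Sato: $129 · Quinlan: $1,500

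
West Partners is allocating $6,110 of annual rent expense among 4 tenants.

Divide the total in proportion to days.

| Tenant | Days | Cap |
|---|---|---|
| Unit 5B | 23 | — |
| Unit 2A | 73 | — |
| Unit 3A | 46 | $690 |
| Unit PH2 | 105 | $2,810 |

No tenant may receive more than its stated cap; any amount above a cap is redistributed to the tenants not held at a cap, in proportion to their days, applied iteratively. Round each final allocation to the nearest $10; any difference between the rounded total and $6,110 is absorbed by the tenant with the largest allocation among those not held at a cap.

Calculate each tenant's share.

Days total: 247.
Pro-rata shares before constraints: Unit 5B 568.95; Unit 2A 1,805.79; Unit 3A 1,137.89; Unit PH2 2,597.37.
Cap binds for Unit 3A ($690); balance $5,420 reallocated over remaining days 201.
Cap binds for Unit PH2 ($2,810); balance $2,610 reallocated over remaining days 96.
Redistributed shares: Unit 5B 625.31 → $630; Unit 2A 1,984.69 → $1,980.

Unit 5B: $630 | Unit 2A: $1,980 | Unit 3A: $690 | Unit PH2: $2,810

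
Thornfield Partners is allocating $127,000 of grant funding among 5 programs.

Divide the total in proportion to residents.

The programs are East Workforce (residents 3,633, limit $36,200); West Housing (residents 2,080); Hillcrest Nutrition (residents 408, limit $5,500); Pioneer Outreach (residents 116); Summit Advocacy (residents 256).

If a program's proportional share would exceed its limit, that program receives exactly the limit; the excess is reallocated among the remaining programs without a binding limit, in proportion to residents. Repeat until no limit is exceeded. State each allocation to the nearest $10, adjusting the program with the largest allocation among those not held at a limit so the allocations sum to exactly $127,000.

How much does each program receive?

Total residents = 6,493.
Pro-rata shares before constraints: East Workforce 71,059.76; West Housing 40,683.81; Hillcrest Nutrition 7,980.29; Pioneer Outreach 2,268.90; Summit Advocacy 5,007.24.
Cap binds for East Workforce ($36,200), Hillcrest Nutrition ($5,500); residual $85,300 reallocated over remaining residents 2,452.
Remaining shares: West Housing 72,358.89 → $72,360; Pioneer Outreach 4,035.40 → $4,040; Summit Advocacy 8,905.71 → $8,910.
Rounding difference −$10 applied to West Housing → $72,350.

East Workforce: $36,200 · West Housing: $72,350 · Hillcrest Nutrition: $5,500 · Pioneer Outreach: $4,040 · Summit Advocacy: $8,910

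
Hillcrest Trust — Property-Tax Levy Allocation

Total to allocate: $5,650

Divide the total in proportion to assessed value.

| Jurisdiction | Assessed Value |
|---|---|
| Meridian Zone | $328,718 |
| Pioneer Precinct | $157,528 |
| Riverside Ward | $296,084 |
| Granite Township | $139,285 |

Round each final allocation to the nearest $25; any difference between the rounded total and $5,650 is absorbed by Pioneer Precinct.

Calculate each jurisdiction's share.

Combined assessed value = 921,615.
Unrounded shares: Meridian Zone 328,718/921,615 × $5,650 = 2,015.22; Pioneer Precinct 157,528/921,615 × $5,650 = 965.73; Riverside Ward 296,084/921,615 × $5,650 = 1,815.16; Granite Township 139,285/921,615 × $5,650 = 853.89.
Rounded to nearest $25: Meridian Zone $2,025; Pioneer Precinct $975; Riverside Ward $1,825; Granite Township $850. Sum = $5,675.
Difference $5,650 − $5,675 = −$25 applied to Pioneer Precinct: Pioneer Precinct becomes $950.

Meridian Zone: $2,025; Pioneer Precinct: $950; Riverside Ward: $1,825; Granite Township: $850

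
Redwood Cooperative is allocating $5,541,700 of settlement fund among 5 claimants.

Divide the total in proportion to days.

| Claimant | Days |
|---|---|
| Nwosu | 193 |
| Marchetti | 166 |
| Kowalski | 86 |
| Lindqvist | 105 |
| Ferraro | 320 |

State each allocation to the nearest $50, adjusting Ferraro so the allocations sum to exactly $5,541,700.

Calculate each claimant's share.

Days total: 870.
Raw shares: Nwosu 193/870 × $5,541,700 = 1,229,365.63; Marchetti 166/870 × $5,541,700 = 1,057,381.84; Kowalski 86/870 × $5,541,700 = 547,800.23; Lindqvist 105/870 × $5,541,700 = 668,825.86; Ferraro 320/870 × $5,541,700 = 2,038,326.44.
Rounded to nearest $50: Nwosu $1,229,350; Marchetti $1,057,400; Kowalski $547,800; Lindqvist $668,850; Ferraro $2,038,350. Sum = $5,541,750.
Difference $5,541,700 − $5,541,750 = −$50 applied to Ferraro: Ferraro becomes $2,038,300.

Nwosu: $1,229,350 | Marchetti: $1,057,400 | Kowalski: $547,800 | Lindqvist: $668,850 | Ferraro: $2,038,300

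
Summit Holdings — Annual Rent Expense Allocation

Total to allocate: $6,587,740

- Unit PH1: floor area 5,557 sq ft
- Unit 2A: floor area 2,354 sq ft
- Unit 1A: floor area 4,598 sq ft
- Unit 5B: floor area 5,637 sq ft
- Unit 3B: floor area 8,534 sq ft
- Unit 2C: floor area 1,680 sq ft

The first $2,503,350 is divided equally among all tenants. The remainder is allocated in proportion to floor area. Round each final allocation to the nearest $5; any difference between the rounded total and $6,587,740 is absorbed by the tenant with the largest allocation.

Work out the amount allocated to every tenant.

Unit PH1: $1,217,540; Unit 2A: $756,245; Unit 1A: $1,079,425; Unit 5B: $1,229,060; Unit 3B: $1,646,290; Unit 2C: $659,180

Equal tier: $2,503,350 ÷ 6 = $417,225 apiece.
Remainder $4,084,390 by floor area (total 28,360): Unit PH1 800,315.77 → $800,315; Unit 2A 339,021.65 → $339,020; Unit 1A 662,201.17 → $662,200; Unit 5B 811,837.32 → $811,835; Unit 3B 1,229,061.50 → $1,229,060; Unit 2C 241,952.58 → $241,955.
Rounding difference +$5 on remainder applied to Unit 3B.
Totals: Unit PH1 $417,225 + $800,315 = $1,217,540; Unit 2A $417,225 + $339,020 = $756,245; Unit 1A $417,225 + $662,200 = $1,079,425; Unit 5B $417,225 + $811,835 = $1,229,060; Unit 3B $417,225 + $1,229,065 = $1,646,290; Unit 2C $417,225 + $241,955 = $659,180.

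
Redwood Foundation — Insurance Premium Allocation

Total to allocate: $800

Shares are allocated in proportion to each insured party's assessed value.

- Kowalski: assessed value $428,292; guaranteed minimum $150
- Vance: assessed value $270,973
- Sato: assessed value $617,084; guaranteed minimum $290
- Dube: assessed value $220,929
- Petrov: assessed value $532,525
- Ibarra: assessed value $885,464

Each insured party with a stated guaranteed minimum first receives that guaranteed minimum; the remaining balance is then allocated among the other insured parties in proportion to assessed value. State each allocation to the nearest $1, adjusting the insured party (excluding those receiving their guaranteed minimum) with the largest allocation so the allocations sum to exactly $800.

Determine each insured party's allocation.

Kowalski: $150 · Vance: $51 · Sato: $290 · Dube: $42 · Petrov: $100 · Ibarra: $167

Guaranteed amounts: Kowalski $150; Sato $290. Residual $360.
Residual split over remaining assessed value 1,909,891: Vance 51.08 → $51; Dube 41.64 → $42; Petrov 100.38 → $100; Ibarra 166.90 → $167.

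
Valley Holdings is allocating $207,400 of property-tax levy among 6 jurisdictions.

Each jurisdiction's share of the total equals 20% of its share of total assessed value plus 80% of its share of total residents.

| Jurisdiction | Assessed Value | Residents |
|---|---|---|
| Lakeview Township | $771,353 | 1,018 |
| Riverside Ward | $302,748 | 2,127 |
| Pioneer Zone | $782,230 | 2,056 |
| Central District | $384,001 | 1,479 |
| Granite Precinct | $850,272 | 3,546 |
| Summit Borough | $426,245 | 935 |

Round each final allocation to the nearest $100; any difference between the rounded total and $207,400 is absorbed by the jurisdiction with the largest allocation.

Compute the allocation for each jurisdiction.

Lakeview Township: $24,200 · Riverside Ward: $35,200 · Pioneer Zone: $39,800 · Central District: $26,500 · Granite Precinct: $62,800 · Summit Borough: $18,900

Assessed value total 3,516,849; residents total 11,161.
Combined weights (20% assessed value + 80% residents): Lakeview Township 0.1168; Riverside Ward 0.1697; Pioneer Zone 0.1919; Central District 0.1278; Granite Precinct 0.3025; Summit Borough 0.0913.
Unrounded shares: Lakeview Township 24,231.48; Riverside Ward 35,190.90; Pioneer Zone 39,790.73; Central District 26,516.05; Granite Precinct 62,743.68; Summit Borough 18,927.17.
At nearest $100: Lakeview Township $24,200; Riverside Ward $35,200; Pioneer Zone $39,800; Central District $26,500; Granite Precinct $62,700; Summit Borough $18,900. Sum = $207,300.
Difference $207,400 − $207,300 = +$100 applied to largest allocation (Granite Precinct): Granite Precinct becomes $62,800.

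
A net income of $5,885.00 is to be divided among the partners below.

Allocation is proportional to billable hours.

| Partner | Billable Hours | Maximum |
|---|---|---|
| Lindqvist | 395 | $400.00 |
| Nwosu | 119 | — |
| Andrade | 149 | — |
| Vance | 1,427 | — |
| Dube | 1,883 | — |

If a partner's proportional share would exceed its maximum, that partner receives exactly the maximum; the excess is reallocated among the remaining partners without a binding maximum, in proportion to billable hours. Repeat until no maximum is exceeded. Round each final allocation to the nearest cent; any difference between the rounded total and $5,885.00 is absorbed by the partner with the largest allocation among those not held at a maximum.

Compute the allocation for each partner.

Lindqvist: $400.00 | Nwosu: $182.42 | Andrade: $228.41 | Vance: $2,187.56 | Dube: $2,886.61

Total billable hours = 3,973.
Proportional shares (ignoring caps): Lindqvist 585.0931; Nwosu 176.2686; Andrade 220.7060; Vance 2,113.7415; Dube 2,789.1908.
Capped: Lindqvist ($400.00); remaining pool $5,485.00 reallocated over remaining billable hours 3,578.
Redistributed shares: Nwosu 182.4245 → $182.42; Andrade 228.4139 → $228.41; Vance 2,187.5615 → $2,187.56; Dube 2,886.6001 → $2,886.60.
Rounding difference +$0.01 applied to Dube → $2,886.61.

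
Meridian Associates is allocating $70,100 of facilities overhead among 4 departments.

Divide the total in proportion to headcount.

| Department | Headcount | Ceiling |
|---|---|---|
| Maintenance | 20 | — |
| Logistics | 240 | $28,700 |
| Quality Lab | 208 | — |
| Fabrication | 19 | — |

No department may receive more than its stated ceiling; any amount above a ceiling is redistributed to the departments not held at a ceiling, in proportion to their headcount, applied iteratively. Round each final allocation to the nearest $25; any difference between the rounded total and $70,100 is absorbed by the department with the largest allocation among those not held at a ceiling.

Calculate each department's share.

Combined headcount = 487.
Proportional shares (ignoring caps): Maintenance 2,878.85; Logistics 34,546.20; Quality Lab 29,940.04; Fabrication 2,734.91.
Capped: Logistics ($28,700); balance $41,400 reallocated over remaining headcount 247.
Redistributed shares: Maintenance 3,352.23 → $3,350; Quality Lab 34,863.16 → $34,875; Fabrication 3,184.62 → $3,175.

Maintenance: $3,350 · Logistics: $28,700 · Quality Lab: $34,875 · Fabrication: $3,175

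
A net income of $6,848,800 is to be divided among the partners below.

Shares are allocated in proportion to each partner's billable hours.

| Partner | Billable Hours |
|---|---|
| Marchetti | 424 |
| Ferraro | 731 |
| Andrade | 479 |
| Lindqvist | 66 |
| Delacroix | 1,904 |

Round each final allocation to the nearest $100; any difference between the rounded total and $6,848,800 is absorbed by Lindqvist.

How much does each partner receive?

Billable hours total: 3,604.
Unrounded shares: Marchetti 424/3,604 × $6,848,800 = 805,741.18; Ferraro 731/3,604 × $6,848,800 = 1,389,143.40; Andrade 479/3,604 × $6,848,800 = 910,259.49; Lindqvist 66/3,604 × $6,848,800 = 125,421.98; Delacroix 1,904/3,604 × $6,848,800 = 3,618,233.96.
After rounding ($100): Marchetti $805,700; Ferraro $1,389,100; Andrade $910,300; Lindqvist $125,400; Delacroix $3,618,200. Sum = $6,848,700.
Difference $6,848,800 − $6,848,700 = +$100 applied to Lindqvist: Lindqvist becomes $125,500.

Marchetti: $805,700 | Ferraro: $1,389,100 | Andrade: $910,300 | Lindqvist: $125,500 | Delacroix: $3,618,200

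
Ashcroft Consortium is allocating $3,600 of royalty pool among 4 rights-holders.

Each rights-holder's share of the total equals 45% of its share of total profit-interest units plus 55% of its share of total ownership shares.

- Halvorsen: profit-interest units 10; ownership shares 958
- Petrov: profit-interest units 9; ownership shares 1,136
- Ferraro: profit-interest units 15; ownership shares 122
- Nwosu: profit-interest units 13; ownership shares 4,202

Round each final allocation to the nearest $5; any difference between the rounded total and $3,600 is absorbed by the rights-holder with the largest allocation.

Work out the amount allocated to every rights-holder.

Profit-interest units total 47; ownership shares total 6,418.
Blended shares (45% profit-interest units + 55% ownership shares): Halvorsen 0.1778; Petrov 0.1835; Ferraro 0.1541; Nwosu 0.4846.
Proportional shares: Halvorsen 640.23; Petrov 660.68; Ferraro 554.66; Nwosu 1,744.43.
Rounded to nearest $5: Halvorsen $640; Petrov $660; Ferraro $555; Nwosu $1,745. Sum = $3,600.
Rounded total matches; no reconciliation needed.

Halvorsen: $640 · Petrov: $660 · Ferraro: $555 · Nwosu: $1,745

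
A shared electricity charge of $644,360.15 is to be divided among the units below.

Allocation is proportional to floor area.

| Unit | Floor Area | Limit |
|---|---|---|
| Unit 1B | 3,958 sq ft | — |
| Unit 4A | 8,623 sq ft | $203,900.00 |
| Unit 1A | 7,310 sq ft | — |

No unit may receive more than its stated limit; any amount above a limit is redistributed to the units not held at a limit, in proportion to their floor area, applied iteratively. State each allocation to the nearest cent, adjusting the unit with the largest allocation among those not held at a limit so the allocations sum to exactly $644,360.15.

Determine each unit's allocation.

Floor area total: 19,891.
Unconstrained shares: Unit 1B 128,217.6599; Unit 4A 279,338.2723; Unit 1A 236,804.2178.
Capped: Unit 4A ($203,900.00); remaining pool $440,460.15 reallocated over remaining floor area 11,268.
Redistributed shares: Unit 1B 154,716.1230 → $154,716.12; Unit 1A 285,744.0270 → $285,744.03.

Unit 1B: $154,716.12 | Unit 4A: $203,900.00 | Unit 1A: $285,744.03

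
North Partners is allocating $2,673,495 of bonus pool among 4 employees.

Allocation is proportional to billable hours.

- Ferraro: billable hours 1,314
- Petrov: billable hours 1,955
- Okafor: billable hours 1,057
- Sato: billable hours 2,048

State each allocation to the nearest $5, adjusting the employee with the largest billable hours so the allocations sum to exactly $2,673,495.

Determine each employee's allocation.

Ferraro: $551,140 · Petrov: $820,000 · Okafor: $443,345 · Sato: $859,010

Billable hours total: 1,314 + 1,955 + 1,057 + 2,048 = 6,374.
Proportional shares: Ferraro 551,140.95; Petrov 820,000.43; Okafor 443,345.50; Sato 859,008.12.
After rounding ($5): Ferraro $551,140; Petrov $820,000; Okafor $443,345; Sato $859,010. Sum = $2,673,495.
Rounded total matches; no reconciliation needed.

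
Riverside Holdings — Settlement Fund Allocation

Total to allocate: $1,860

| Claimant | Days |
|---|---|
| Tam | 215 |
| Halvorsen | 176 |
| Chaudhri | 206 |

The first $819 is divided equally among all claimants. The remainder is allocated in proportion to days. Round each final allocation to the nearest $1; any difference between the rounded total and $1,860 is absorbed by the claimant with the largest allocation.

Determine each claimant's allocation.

Tam: $648 · Halvorsen: $580 · Chaudhri: $632

Equal tier: $819 ÷ 3 = $273 apiece.
Remainder $1,041 by days (total 597): Tam 374.90 → $375; Halvorsen 306.89 → $307; Chaudhri 359.21 → $359.
Totals: Tam $273 + $375 = $648; Halvorsen $273 + $307 = $580; Chaudhri $273 + $359 = $632.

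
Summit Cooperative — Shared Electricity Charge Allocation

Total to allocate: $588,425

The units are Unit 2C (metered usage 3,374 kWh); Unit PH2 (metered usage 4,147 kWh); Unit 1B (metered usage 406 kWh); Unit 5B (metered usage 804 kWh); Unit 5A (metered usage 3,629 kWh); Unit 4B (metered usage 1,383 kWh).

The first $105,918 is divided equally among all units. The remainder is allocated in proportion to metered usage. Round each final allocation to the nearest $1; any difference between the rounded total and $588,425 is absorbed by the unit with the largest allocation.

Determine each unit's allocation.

Unit 2C: $136,112; Unit PH2: $163,251; Unit 1B: $31,907; Unit 5B: $45,881; Unit 5A: $145,065; Unit 4B: $66,209

Equal tier: $105,918 ÷ 6 = $17,653 apiece.
Remainder $482,507 by metered usage (total 13,743): Unit 2C 118,458.75 → $118,459; Unit PH2 145,598.23 → $145,598; Unit 1B 14,254.37 → $14,254; Unit 5B 28,227.87 → $28,228; Unit 5A 127,411.62 → $127,412; Unit 4B 48,556.15 → $48,556.
Totals: Unit 2C $17,653 + $118,459 = $136,112; Unit PH2 $17,653 + $145,598 = $163,251; Unit 1B $17,653 + $14,254 = $31,907; Unit 5B $17,653 + $28,228 = $45,881; Unit 5A $17,653 + $127,412 = $145,065; Unit 4B $17,653 + $48,556 = $66,209.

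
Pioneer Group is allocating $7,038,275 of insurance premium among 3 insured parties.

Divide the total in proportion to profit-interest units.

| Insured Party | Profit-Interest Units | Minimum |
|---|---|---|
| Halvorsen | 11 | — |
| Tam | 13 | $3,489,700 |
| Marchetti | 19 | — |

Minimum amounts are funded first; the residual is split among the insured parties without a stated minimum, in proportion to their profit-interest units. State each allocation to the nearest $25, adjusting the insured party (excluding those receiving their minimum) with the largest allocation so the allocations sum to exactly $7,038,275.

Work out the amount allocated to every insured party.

Fund the minimums — Tam $3,489,700. Remaining pool $3,548,575.
Remaining pool split over remaining profit-interest units 30: Halvorsen 1,301,144.17 → $1,301,150; Marchetti 2,247,430.83 → $2,247,425.

Halvorsen: $1,301,150 · Tam: $3,489,700 · Marchetti: $2,247,425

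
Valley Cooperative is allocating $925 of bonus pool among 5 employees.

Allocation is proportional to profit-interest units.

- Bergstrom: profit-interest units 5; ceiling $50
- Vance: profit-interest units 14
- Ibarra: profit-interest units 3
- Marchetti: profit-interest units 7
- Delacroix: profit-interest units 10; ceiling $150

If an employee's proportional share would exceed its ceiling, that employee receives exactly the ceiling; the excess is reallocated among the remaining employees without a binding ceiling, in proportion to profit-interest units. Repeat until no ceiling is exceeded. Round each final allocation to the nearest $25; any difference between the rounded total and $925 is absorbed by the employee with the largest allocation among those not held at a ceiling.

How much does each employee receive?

Sum of profit-interest units: 39.
Proportional shares (ignoring caps): Bergstrom 118.59; Vance 332.05; Ibarra 71.15; Marchetti 166.03; Delacroix 237.18.
Cap binds for Bergstrom ($50), Delacroix ($150); residual $725 reallocated over remaining profit-interest units 24.
Remaining shares: Vance 422.92 → $425; Ibarra 90.62 → $100; Marchetti 211.46 → $200.

Bergstrom: $50; Vance: $425; Ibarra: $100; Marchetti: $200; Delacroix: $150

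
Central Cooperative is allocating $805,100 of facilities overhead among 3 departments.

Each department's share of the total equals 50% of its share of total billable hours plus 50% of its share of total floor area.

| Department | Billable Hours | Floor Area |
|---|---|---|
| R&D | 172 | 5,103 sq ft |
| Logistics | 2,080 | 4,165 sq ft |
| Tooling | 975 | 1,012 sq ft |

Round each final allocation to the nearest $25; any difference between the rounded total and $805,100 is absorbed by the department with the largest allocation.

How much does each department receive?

Billable hours total 3,227; floor area total 10,280.
Combined weights (50% billable hours + 50% floor area): R&D 0.2749; Logistics 0.5249; Tooling 0.2003.
Unrounded shares: R&D 221,282.16; Logistics 422,563.64; Tooling 161,254.20.
At nearest $25: R&D $221,275; Logistics $422,575; Tooling $161,250. Sum = $805,100.
Sum already equals the total — no adjustment.

R&D: $221,275; Logistics: $422,575; Tooling: $161,250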